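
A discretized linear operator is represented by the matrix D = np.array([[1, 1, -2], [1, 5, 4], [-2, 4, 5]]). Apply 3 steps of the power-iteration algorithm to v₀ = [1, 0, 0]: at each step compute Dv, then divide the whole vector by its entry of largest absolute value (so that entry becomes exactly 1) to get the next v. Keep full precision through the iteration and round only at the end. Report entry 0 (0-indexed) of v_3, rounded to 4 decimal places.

-0.3333

Dv0 = (1.00000, 1.00000, -2.00000); divide by -2.00000 → v1 = (-0.50000, -0.50000, 1.00000)
Dv1 = (-3.00000, 1.00000, 4.00000); divide by 4.00000 → v2 = (-0.75000, 0.25000, 1.00000)
Dv2 = (-2.50000, 4.50000, 7.50000); divide by 7.50000 → v3 = (-0.33333, 0.60000, 1.00000)
Requested entry of v3: 20/-60 = -0.3333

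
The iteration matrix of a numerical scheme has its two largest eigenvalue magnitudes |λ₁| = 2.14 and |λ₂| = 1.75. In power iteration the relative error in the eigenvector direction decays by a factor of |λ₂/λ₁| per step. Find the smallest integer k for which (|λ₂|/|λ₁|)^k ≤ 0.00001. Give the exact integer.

|λ₂/λ₁| = 1.75/2.14 = 0.81776
Need k ≥ ln(0.00001) / ln(0.81776) = -11.5129 / -0.2012 ≈ 57.224
Smallest integer k satisfying the bound: 58

58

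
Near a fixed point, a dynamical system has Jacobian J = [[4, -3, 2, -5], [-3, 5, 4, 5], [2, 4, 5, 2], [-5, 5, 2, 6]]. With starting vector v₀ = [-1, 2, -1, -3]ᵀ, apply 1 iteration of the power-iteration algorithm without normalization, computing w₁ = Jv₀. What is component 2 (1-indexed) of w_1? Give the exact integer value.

w1 = Jv₀ = (3, -6, -5, -5)
The requested component of w1 is -6.

-6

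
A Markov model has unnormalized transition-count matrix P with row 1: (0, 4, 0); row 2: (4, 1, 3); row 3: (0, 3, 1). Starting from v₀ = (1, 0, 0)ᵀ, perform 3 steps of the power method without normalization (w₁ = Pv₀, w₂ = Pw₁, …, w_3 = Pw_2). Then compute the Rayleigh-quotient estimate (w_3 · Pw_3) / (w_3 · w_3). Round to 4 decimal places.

3.4066

w1 = Pv₀ = (0, 4, 0)
w2 = Pw1 = (16, 4, 12)
w3 = Pw2 = (16, 104, 24)
Pw3 = (416, 240, 336)
w3·Pw3 = 16·416 + 104·240 + 24·336 = 39680; w3·w3 = 16·16 + 104·104 + 24·24 = 11648
λ ≈ 39680/11648 = 3.4066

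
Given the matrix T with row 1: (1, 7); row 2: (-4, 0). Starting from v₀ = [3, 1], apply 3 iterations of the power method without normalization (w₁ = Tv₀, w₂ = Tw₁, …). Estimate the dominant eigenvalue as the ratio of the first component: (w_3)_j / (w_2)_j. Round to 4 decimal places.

4.7838

w1 = Tv₀ = (1·3 + 7·1; (-4)·3 + 0·1) = (10, -12)
w2 = Tw1 = (1·10 + 7·(-12); (-4)·10 + 0·(-12)) = (-74, -40)
w3 = Tw2 = (-354, 296)
Ratio at component: -354 / -74 = 4.7838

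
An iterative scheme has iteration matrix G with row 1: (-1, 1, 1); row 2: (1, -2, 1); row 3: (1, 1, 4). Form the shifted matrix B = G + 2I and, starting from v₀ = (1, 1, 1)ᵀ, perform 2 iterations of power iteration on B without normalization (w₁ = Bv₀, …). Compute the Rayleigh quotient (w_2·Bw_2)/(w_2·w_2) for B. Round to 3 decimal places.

B = G + 2I has rows (1, 1, 1); (1, 0, 1); (1, 1, 6)
w1 = Bv₀ = (3, 2, 8)
w2 = Bw1 = (13, 11, 53)
Bw2 = (77, 66, 342)
w2·Bw2 = 19853; w2·w2 = 3099; μ ≈ 19853/3099 = 6.406

μ ≈ 6.406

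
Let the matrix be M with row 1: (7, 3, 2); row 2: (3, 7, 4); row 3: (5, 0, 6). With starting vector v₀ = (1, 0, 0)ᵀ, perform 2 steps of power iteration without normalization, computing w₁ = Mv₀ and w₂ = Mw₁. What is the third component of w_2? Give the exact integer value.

w1 = Mv₀ = (7·1 + 3·0 + 2·0; 3·1 + 7·0 + 4·0; 5·1 + 0·0 + 6·0) = (7, 3, 5)
w2 = Mw1 = (7·7 + 3·3 + 2·5; 3·7 + 7·3 + 4·5; 5·7 + 0·3 + 6·5) = (68, 62, 65)
The requested component of w2 is 65.

65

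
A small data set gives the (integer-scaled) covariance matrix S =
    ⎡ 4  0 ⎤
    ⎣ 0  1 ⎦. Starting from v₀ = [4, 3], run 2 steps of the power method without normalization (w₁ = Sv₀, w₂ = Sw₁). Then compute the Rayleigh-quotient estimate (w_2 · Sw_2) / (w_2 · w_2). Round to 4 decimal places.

λ ≈ 3.9934

w1 = Sv₀ = (16, 3)
w2 = Sw1 = (64, 3)
Sw2 = (256, 3)
w2·Sw2 = 64·256 + 3·3 = 16393; w2·w2 = 64·64 + 3·3 = 4105
λ ≈ 16393/4105 = 3.9934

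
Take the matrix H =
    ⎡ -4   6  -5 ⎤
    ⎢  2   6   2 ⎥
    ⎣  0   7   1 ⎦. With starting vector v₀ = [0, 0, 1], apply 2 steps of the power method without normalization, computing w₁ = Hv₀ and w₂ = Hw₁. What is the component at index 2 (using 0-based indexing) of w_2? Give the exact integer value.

15

w1 = Hv₀ = ((-4)·0 + 6·0 + (-5)·1; 2·0 + 6·0 + 2·1; 0·0 + 7·0 + 1·1) = (-5, 2, 1)
w2 = Hw1 = ((-4)·(-5) + 6·2 + (-5)·1; 2·(-5) + 6·2 + 2·1; 0·(-5) + 7·2 + 1·1) = (27, 4, 15)
The requested component of w2 is 15.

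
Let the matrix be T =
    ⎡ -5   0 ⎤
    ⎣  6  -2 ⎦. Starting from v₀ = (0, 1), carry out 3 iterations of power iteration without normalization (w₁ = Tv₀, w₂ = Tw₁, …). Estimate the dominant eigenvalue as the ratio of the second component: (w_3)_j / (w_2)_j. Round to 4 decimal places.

w1 = Tv₀ = ((-5)·0 + 0·1; 6·0 + (-2)·1) = (0, -2)
w2 = Tw1 = ((-5)·0 + 0·(-2); 6·0 + (-2)·(-2)) = (0, 4)
w3 = Tw2 = (0, -8)
Ratio at component: -8 / 4 = -2.0000

-2.0000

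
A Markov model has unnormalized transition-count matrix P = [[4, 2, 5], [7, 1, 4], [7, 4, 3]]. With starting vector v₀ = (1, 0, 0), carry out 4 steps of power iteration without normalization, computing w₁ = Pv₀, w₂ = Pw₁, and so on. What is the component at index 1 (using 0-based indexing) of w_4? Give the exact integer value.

w1 = Pv₀ = (4, 7, 7)
w2 = Pw1 = (65, 63, 77)
w3 = Pw2 = (771, 826, 938)
w4 = Pw3 = (9426, 9975, 11515)
The requested component of w4 is 9975.

9975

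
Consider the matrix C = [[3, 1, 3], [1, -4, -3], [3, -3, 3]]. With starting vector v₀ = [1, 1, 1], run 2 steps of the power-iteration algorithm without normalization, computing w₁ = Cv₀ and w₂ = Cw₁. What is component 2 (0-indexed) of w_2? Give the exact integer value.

w1 = Cv₀ = (7, -6, 3)
w2 = Cw1 = (24, 22, 48)
The requested component of w2 is 48.

48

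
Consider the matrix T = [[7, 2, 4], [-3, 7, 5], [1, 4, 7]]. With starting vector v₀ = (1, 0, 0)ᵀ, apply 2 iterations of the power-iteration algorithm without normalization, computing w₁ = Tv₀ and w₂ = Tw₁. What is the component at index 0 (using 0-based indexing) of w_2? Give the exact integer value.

w1 = Tv₀ = (7·1 + 2·0 + 4·0; (-3)·1 + 7·0 + 5·0; 1·1 + 4·0 + 7·0) = (7, -3, 1)
w2 = Tw1 = (7·7 + 2·(-3) + 4·1; (-3)·7 + 7·(-3) + 5·1; 1·7 + 4·(-3) + 7·1) = (47, -37, 2)
The requested component of w2 is 47.

47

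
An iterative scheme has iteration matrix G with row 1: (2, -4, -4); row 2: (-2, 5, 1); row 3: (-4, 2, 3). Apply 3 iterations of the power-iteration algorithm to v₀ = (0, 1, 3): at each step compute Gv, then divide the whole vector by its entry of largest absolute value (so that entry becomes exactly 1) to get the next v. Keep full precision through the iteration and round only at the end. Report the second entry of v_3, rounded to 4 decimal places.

Gv0 = (-16.00000, 8.00000, 11.00000); divide by -16.00000 → v1 = (1.00000, -0.50000, -0.68750)
Gv1 = (6.75000, -5.18750, -7.06250); divide by -7.06250 → v2 = (-0.95575, 0.73451, 1.00000)
Gv2 = (-8.84956, 6.58407, 8.29204); divide by -8.84956 → v3 = (1.00000, -0.74400, -0.93700)
Requested entry of v3: 744/-1000 = -0.7440

-0.7440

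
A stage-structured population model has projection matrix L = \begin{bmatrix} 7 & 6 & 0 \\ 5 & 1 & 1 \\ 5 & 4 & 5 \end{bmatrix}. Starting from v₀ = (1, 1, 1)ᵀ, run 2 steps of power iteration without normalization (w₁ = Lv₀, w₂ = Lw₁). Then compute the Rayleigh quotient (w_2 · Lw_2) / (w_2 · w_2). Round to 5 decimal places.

λ ≈ 11.00335

w1 = Lv₀ = (7·1 + 6·1 + 0·1; 5·1 + 1·1 + 1·1; 5·1 + 4·1 + 5·1) = (13, 7, 14)
w2 = Lw1 = (7·13 + 6·7 + 0·14; 5·13 + 1·7 + 1·14; 5·13 + 4·7 + 5·14) = (133, 86, 163)
Lw2 = (1447, 914, 1824)
w2·Lw2 = 133·1447 + 86·914 + 163·1824 = 568367; w2·w2 = 133·133 + 86·86 + 163·163 = 51654
λ ≈ 568367/51654 = 11.00335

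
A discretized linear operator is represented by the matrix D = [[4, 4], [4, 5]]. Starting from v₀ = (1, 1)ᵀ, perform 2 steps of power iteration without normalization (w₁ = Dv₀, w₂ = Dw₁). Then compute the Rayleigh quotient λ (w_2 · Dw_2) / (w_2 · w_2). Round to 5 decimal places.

w1 = Dv₀ = (4·1 + 4·1; 4·1 + 5·1) = (8, 9)
w2 = Dw1 = (4·8 + 4·9; 4·8 + 5·9) = (68, 77)
Dw2 = (580, 657)
w2·Dw2 = 68·580 + 77·657 = 90029; w2·w2 = 68·68 + 77·77 = 10553
λ ≈ 90029/10553 = 8.53113

8.53113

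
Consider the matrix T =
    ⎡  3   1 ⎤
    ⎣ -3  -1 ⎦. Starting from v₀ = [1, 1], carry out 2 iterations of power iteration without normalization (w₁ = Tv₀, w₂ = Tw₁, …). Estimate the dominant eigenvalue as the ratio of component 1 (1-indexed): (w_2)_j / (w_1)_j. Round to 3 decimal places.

λ ≈ 2.000

w1 = Tv₀ = (3·1 + 1·1; (-3)·1 + (-1)·1) = (4, -4)
w2 = Tw1 = (3·4 + 1·(-4); (-3)·4 + (-1)·(-4)) = (8, -8)
Ratio at component: 8 / 4 = 2.000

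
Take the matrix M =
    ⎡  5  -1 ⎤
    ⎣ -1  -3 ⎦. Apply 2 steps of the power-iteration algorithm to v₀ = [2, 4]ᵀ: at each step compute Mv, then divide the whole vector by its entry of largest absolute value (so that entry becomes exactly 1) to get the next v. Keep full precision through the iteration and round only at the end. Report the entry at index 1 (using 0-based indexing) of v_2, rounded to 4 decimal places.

0.8182

Mv0 = (6.00000, -14.00000); divide by -14.00000 → v1 = (-0.42857, 1.00000)
Mv1 = (-3.14286, -2.57143); divide by -3.14286 → v2 = (1.00000, 0.81818)
Requested entry of v2: 36/44 = 0.8182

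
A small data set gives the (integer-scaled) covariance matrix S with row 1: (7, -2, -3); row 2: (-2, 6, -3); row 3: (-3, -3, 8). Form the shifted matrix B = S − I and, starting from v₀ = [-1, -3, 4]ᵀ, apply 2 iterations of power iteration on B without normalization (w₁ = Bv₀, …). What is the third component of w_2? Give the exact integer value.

391

B = S − I has rows (6, -2, -3); (-2, 5, -3); (-3, -3, 7)
w1 = Bv₀ = (6·(-1) + (-2)·(-3) + (-3)·4; (-2)·(-1) + 5·(-3) + (-3)·4; (-3)·(-1) + (-3)·(-3) + 7·4) = (-12, -25, 40)
w2 = Bw1 = (6·(-12) + (-2)·(-25) + (-3)·40; (-2)·(-12) + 5·(-25) + (-3)·40; (-3)·(-12) + (-3)·(-25) + 7·40) = (-142, -221, 391)
Requested component of w2: 391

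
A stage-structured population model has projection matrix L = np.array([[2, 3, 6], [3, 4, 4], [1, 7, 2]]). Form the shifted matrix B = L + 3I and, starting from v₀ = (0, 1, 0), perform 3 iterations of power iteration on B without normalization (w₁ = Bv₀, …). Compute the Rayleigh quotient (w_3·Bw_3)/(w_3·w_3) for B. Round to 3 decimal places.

13.662

B = L + 3I has rows (5, 3, 6); (3, 7, 4); (1, 7, 5)
w1 = Bv₀ = (5·0 + 3·1 + 6·0; 3·0 + 7·1 + 4·0; 1·0 + 7·1 + 5·0) = (3, 7, 7)
w2 = Bw1 = (5·3 + 3·7 + 6·7; 3·3 + 7·7 + 4·7; 1·3 + 7·7 + 5·7) = (78, 86, 87)
w3 = Bw2 = (1170, 1184, 1115)
Bw3 = (16092, 16258, 15033)
w3·Bw3 = 54838907; w3·w3 = 4013981; μ ≈ 54838907/4013981 = 13.662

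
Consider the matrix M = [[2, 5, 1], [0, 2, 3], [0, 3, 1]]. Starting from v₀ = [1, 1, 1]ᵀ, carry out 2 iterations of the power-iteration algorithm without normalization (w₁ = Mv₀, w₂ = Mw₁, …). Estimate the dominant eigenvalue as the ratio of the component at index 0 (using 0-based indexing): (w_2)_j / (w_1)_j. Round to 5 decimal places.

5.62500

w1 = Mv₀ = (2·1 + 5·1 + 1·1; 0·1 + 2·1 + 3·1; 0·1 + 3·1 + 1·1) = (8, 5, 4)
w2 = Mw1 = (2·8 + 5·5 + 1·4; 0·8 + 2·5 + 3·4; 0·8 + 3·5 + 1·4) = (45, 22, 19)
Ratio at component: 45 / 8 = 5.62500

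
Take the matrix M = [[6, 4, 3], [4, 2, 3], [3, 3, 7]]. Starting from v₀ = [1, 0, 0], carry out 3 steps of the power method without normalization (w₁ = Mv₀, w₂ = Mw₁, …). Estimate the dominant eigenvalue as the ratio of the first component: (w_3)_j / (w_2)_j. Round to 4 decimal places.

w1 = Mv₀ = (6, 4, 3)
w2 = Mw1 = (61, 41, 51)
w3 = Mw2 = (683, 479, 663)
Ratio at component: 683 / 61 = 11.1967

11.1967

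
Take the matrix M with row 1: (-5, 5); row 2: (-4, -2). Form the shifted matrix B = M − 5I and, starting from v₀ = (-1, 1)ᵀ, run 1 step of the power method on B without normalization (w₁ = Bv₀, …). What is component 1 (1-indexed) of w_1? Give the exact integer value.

15

B = M − 5I has rows (-10, 5); (-4, -7)
w1 = Bv₀ = ((-10)·(-1) + 5·1; (-4)·(-1) + (-7)·1) = (15, -3)
Requested component of w1: 15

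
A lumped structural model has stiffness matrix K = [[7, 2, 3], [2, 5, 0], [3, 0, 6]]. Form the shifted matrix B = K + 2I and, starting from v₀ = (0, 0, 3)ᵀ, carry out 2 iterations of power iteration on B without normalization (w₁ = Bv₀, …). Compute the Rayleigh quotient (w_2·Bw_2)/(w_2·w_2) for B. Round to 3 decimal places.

11.280

B = K + 2I has rows (9, 2, 3); (2, 7, 0); (3, 0, 8)
w1 = Bv₀ = (9·0 + 2·0 + 3·3; 2·0 + 7·0 + 0·3; 3·0 + 0·0 + 8·3) = (9, 0, 24)
w2 = Bw1 = (9·9 + 2·0 + 3·24; 2·9 + 7·0 + 0·24; 3·9 + 0·0 + 8·24) = (153, 18, 219)
Bw2 = (2070, 432, 2211)
w2·Bw2 = 808695; w2·w2 = 71694; μ ≈ 808695/71694 = 11.280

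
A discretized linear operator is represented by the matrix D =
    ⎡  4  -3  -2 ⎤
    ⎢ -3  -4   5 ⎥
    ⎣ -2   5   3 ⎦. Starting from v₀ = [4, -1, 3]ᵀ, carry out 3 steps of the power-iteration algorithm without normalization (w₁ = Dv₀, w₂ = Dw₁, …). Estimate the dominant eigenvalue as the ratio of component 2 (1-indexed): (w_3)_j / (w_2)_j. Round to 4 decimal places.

-2.4828

w1 = Dv₀ = (13, 7, -4)
w2 = Dw1 = (39, -87, -3)
w3 = Dw2 = (423, 216, -522)
Ratio at component: 216 / -87 = -2.4828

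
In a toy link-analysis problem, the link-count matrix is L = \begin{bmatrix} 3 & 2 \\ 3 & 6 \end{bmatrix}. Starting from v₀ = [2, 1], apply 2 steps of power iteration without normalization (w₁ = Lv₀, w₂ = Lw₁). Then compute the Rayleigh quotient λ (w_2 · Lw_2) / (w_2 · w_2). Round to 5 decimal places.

w1 = Lv₀ = (8, 12)
w2 = Lw1 = (48, 96)
Lw2 = (336, 720)
w2·Lw2 = 48·336 + 96·720 = 85248; w2·w2 = 48·48 + 96·96 = 11520
λ ≈ 85248/11520 = 7.40000

λ ≈ 7.40000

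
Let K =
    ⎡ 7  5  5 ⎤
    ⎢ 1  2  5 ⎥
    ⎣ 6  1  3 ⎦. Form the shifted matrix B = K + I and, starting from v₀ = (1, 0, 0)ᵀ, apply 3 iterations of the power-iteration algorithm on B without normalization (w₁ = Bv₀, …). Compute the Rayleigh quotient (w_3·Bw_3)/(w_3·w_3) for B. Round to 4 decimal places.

μ ≈ 13.4888

B = K + I has rows (8, 5, 5); (1, 3, 5); (6, 1, 4)
w1 = Bv₀ = (8·1 + 5·0 + 5·0; 1·1 + 3·0 + 5·0; 6·1 + 1·0 + 4·0) = (8, 1, 6)
w2 = Bw1 = (8·8 + 5·1 + 5·6; 1·8 + 3·1 + 5·6; 6·8 + 1·1 + 4·6) = (99, 41, 73)
w3 = Bw2 = (1362, 587, 927)
Bw3 = (18466, 7758, 12467)
w3·Bw3 = 41261547; w3·w3 = 3058942; μ ≈ 41261547/3058942 = 13.4888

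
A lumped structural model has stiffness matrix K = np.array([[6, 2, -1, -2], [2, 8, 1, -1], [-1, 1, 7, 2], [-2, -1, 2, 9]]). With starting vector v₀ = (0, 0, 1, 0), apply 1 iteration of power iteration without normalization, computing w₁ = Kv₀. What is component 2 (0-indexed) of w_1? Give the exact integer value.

7

w1 = Kv₀ = (-1, 1, 7, 2)
The requested component of w1 is 7.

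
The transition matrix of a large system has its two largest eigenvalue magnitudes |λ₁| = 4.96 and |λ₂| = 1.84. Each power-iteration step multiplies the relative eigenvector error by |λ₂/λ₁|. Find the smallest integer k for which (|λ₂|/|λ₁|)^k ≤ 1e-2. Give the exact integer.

|λ₂/λ₁| = 1.84/4.96 = 0.37097
Need k ≥ ln(1e-2) / ln(0.37097) = -4.6052 / -0.9916 ≈ 4.644
Smallest integer k satisfying the bound: 5

5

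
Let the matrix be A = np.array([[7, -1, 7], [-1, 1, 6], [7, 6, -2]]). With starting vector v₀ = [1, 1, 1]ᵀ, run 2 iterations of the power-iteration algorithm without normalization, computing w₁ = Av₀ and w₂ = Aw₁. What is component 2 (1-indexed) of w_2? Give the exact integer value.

w1 = Av₀ = (7·1 + (-1)·1 + 7·1; (-1)·1 + 1·1 + 6·1; 7·1 + 6·1 + (-2)·1) = (13, 6, 11)
w2 = Aw1 = (7·13 + (-1)·6 + 7·11; (-1)·13 + 1·6 + 6·11; 7·13 + 6·6 + (-2)·11) = (162, 59, 105)
The requested component of w2 is 59.

59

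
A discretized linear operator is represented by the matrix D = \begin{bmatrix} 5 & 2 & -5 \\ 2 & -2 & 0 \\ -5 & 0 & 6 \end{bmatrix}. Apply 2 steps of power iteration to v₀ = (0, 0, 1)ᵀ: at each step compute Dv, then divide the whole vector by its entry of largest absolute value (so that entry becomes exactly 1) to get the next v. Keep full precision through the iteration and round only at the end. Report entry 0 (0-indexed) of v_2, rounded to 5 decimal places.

Dv0 = (-5.000000, 0.000000, 6.000000); divide by 6.000000 → v1 = (-0.833333, 0.000000, 1.000000)
Dv1 = (-9.166667, -1.666667, 10.166667); divide by 10.166667 → v2 = (-0.901639, -0.163934, 1.000000)
Requested entry of v2: -55/61 = -0.90164

-0.90164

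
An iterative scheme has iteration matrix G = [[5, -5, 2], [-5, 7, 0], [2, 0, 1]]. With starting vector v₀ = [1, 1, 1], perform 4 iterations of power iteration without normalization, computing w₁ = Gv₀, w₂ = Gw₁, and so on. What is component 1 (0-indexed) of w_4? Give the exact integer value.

w1 = Gv₀ = (5·1 + (-5)·1 + 2·1; (-5)·1 + 7·1 + 0·1; 2·1 + 0·1 + 1·1) = (2, 2, 3)
w2 = Gw1 = (5·2 + (-5)·2 + 2·3; (-5)·2 + 7·2 + 0·3; 2·2 + 0·2 + 1·3) = (6, 4, 7)
w3 = Gw2 = (24, -2, 19)
w4 = Gw3 = (168, -134, 67)
The requested component of w4 is -134.

-134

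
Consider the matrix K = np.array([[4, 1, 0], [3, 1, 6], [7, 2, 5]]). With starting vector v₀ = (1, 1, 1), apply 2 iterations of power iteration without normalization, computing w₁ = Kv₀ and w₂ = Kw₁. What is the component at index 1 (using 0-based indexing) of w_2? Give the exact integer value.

w1 = Kv₀ = (5, 10, 14)
w2 = Kw1 = (30, 109, 125)
The requested component of w2 is 109.

109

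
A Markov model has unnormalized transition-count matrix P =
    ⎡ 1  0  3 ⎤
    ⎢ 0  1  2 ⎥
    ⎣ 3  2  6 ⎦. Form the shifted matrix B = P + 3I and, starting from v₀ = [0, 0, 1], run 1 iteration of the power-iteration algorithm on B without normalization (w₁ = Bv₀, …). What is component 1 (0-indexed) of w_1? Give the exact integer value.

2

B = P + 3I has rows (4, 0, 3); (0, 4, 2); (3, 2, 9)
w1 = Bv₀ = (4·0 + 0·0 + 3·1; 0·0 + 4·0 + 2·1; 3·0 + 2·0 + 9·1) = (3, 2, 9)
Requested component of w1: 2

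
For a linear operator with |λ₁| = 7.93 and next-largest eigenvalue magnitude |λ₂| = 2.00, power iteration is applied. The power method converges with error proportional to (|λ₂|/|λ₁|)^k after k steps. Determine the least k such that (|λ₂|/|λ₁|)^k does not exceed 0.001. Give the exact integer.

|λ₂/λ₁| = 2.00/7.93 = 0.25221
Need k ≥ ln(0.001) / ln(0.25221) = -6.9078 / -1.3775 ≈ 5.015
Smallest integer k satisfying the bound: 6

6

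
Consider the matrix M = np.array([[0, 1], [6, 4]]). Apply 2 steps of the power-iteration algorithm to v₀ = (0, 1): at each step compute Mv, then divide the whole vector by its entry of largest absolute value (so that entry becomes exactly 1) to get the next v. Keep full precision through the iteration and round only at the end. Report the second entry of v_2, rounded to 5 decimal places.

1.00000

Mv0 = (1.000000, 4.000000); divide by 4.000000 → v1 = (0.250000, 1.000000)
Mv1 = (1.000000, 5.500000); divide by 5.500000 → v2 = (0.181818, 1.000000)
Requested entry of v2: 22/22 = 1.00000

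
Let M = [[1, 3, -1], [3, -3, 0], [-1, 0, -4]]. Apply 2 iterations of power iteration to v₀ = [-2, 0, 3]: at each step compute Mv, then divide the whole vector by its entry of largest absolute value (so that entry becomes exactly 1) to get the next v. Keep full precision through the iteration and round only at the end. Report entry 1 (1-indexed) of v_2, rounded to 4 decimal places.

-0.2889

Mv0 = (-5.00000, -6.00000, -10.00000); divide by -10.00000 → v1 = (0.50000, 0.60000, 1.00000)
Mv1 = (1.30000, -0.30000, -4.50000); divide by -4.50000 → v2 = (-0.28889, 0.06667, 1.00000)
Requested entry of v2: -13/45 = -0.2889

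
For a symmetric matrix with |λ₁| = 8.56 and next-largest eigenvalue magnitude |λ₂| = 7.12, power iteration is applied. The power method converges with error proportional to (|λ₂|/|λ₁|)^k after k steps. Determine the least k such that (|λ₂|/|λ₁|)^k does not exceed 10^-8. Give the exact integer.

101

|λ₂/λ₁| = 7.12/8.56 = 0.83178
Need k ≥ ln(10^-8) / ln(0.83178) = -18.4207 / -0.1842 ≈ 100.008
Smallest integer k satisfying the bound: 101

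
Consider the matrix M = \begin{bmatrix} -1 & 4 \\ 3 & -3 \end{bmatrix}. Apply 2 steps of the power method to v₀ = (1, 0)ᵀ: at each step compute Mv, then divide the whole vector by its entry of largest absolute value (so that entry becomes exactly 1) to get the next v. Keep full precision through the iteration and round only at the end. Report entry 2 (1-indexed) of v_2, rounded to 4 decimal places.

-0.9231

Mv0 = (-1.00000, 3.00000); divide by 3.00000 → v1 = (-0.33333, 1.00000)
Mv1 = (4.33333, -4.00000); divide by 4.33333 → v2 = (1.00000, -0.92308)
Requested entry of v2: -12/13 = -0.9231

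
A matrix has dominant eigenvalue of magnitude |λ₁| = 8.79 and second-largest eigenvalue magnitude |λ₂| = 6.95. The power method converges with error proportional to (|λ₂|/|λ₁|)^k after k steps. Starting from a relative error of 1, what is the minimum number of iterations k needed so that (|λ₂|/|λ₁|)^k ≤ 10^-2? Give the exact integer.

|λ₂/λ₁| = 6.95/8.79 = 0.79067
Need k ≥ ln(10^-2) / ln(0.79067) = -4.6052 / -0.2349 ≈ 19.607
Smallest integer k satisfying the bound: 20

20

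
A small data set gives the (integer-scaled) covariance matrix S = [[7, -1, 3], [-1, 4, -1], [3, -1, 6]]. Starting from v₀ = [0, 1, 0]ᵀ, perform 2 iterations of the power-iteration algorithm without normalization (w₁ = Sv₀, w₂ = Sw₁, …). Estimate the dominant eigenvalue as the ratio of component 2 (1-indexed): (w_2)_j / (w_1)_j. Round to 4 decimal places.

w1 = Sv₀ = (7·0 + (-1)·1 + 3·0; (-1)·0 + 4·1 + (-1)·0; 3·0 + (-1)·1 + 6·0) = (-1, 4, -1)
w2 = Sw1 = (7·(-1) + (-1)·4 + 3·(-1); (-1)·(-1) + 4·4 + (-1)·(-1); 3·(-1) + (-1)·4 + 6·(-1)) = (-14, 18, -13)
Ratio at component: 18 / 4 = 4.5000

4.5000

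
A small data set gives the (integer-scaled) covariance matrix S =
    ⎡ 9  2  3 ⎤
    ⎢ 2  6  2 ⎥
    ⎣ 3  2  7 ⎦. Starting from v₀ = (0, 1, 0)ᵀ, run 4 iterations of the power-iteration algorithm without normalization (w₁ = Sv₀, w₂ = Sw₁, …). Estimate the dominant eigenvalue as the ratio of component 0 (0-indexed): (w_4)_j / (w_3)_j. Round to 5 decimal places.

λ ≈ 13.05512

w1 = Sv₀ = (2, 6, 2)
w2 = Sw1 = (36, 44, 32)
w3 = Sw2 = (508, 400, 420)
w4 = Sw3 = (6632, 4256, 5264)
Ratio at component: 6632 / 508 = 13.05512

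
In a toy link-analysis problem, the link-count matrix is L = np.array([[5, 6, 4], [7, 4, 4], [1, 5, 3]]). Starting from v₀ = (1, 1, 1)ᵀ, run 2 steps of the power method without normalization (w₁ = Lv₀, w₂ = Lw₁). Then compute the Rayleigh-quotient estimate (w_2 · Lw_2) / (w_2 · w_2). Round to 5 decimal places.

w1 = Lv₀ = (15, 15, 9)
w2 = Lw1 = (201, 201, 117)
Lw2 = (2679, 2679, 1557)
w2·Lw2 = 201·2679 + 201·2679 + 117·1557 = 1259127; w2·w2 = 201·201 + 201·201 + 117·117 = 94491
λ ≈ 1259127/94491 = 13.32536

13.32536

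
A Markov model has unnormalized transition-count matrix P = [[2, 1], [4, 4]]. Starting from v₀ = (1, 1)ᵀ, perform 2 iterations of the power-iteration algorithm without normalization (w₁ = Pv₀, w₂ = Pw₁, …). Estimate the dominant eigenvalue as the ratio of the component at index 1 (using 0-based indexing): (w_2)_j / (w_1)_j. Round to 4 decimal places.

λ ≈ 5.5000

w1 = Pv₀ = (2·1 + 1·1; 4·1 + 4·1) = (3, 8)
w2 = Pw1 = (2·3 + 1·8; 4·3 + 4·8) = (14, 44)
Ratio at component: 44 / 8 = 5.5000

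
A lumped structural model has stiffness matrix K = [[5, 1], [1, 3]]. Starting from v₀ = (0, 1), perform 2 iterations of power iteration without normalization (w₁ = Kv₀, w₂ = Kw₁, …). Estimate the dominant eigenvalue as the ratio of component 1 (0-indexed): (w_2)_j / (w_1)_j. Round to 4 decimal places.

w1 = Kv₀ = (5·0 + 1·1; 1·0 + 3·1) = (1, 3)
w2 = Kw1 = (5·1 + 1·3; 1·1 + 3·3) = (8, 10)
Ratio at component: 10 / 3 = 3.3333

3.3333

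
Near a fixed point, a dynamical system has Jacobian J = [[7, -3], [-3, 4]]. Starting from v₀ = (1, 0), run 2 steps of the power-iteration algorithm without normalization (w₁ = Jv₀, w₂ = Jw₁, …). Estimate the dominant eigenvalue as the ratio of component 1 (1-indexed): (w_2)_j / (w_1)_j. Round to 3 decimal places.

λ ≈ 8.286

w1 = Jv₀ = (7, -3)
w2 = Jw1 = (58, -33)
Ratio at component: 58 / 7 = 8.286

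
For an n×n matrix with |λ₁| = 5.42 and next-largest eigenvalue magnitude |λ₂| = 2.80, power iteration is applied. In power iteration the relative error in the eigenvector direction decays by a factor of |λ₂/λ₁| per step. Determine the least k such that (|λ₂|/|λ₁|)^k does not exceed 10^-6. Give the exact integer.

|λ₂/λ₁| = 2.80/5.42 = 0.51661
Need k ≥ ln(10^-6) / ln(0.51661) = -13.8155 / -0.6605 ≈ 20.917
Smallest integer k satisfying the bound: 21

21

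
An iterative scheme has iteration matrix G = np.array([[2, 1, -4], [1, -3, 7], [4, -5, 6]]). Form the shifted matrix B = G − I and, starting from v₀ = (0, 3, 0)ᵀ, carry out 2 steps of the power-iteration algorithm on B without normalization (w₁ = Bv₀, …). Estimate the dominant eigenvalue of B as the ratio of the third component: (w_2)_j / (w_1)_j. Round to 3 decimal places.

B = G − I has rows (1, 1, -4); (1, -4, 7); (4, -5, 5)
w1 = Bv₀ = (3, -12, -15)
w2 = Bw1 = (51, -54, -3)
Ratio: -3/-15 = 0.200

μ ≈ 0.200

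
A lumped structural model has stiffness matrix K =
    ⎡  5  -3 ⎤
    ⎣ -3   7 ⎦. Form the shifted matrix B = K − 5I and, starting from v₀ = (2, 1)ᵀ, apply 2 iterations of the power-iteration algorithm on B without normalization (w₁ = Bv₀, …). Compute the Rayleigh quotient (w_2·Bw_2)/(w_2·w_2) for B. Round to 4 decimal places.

-0.4828

B = K − 5I has rows (0, -3); (-3, 2)
w1 = Bv₀ = (-3, -4)
w2 = Bw1 = (12, 1)
Bw2 = (-3, -34)
w2·Bw2 = -70; w2·w2 = 145; μ ≈ -70/145 = -0.4828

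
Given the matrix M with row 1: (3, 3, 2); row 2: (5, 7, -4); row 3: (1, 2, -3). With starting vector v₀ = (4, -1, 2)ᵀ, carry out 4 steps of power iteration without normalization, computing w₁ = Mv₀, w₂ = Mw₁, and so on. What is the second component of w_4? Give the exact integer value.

w1 = Mv₀ = (3·4 + 3·(-1) + 2·2; 5·4 + 7·(-1) + (-4)·2; 1·4 + 2·(-1) + (-3)·2) = (13, 5, -4)
w2 = Mw1 = (3·13 + 3·5 + 2·(-4); 5·13 + 7·5 + (-4)·(-4); 1·13 + 2·5 + (-3)·(-4)) = (46, 116, 35)
w3 = Mw2 = (556, 902, 173)
w4 = Mw3 = (4720, 8402, 1841)
The requested component of w4 is 8402.

8402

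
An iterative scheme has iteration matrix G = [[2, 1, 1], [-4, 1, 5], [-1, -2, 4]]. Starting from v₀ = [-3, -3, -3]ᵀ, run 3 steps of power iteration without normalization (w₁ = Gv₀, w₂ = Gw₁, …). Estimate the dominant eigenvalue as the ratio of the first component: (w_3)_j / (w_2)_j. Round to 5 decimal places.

λ ≈ 0.81818

w1 = Gv₀ = (2·(-3) + 1·(-3) + 1·(-3); (-4)·(-3) + 1·(-3) + 5·(-3); (-1)·(-3) + (-2)·(-3) + 4·(-3)) = (-12, -6, -3)
w2 = Gw1 = (2·(-12) + 1·(-6) + 1·(-3); (-4)·(-12) + 1·(-6) + 5·(-3); (-1)·(-12) + (-2)·(-6) + 4·(-3)) = (-33, 27, 12)
w3 = Gw2 = (-27, 219, 27)
Ratio at component: -27 / -33 = 0.81818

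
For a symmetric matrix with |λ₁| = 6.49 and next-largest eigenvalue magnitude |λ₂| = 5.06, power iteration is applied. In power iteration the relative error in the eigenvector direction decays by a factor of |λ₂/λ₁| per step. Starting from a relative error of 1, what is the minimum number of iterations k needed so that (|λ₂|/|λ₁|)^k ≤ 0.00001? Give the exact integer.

47

|λ₂/λ₁| = 5.06/6.49 = 0.77966
Need k ≥ ln(0.00001) / ln(0.77966) = -11.5129 / -0.2489 ≈ 46.256
Smallest integer k satisfying the bound: 47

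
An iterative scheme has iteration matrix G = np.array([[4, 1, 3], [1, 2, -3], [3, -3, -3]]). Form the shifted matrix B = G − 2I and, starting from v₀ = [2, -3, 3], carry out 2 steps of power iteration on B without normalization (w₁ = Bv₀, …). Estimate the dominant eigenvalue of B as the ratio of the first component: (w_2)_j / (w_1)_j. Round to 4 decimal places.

μ ≈ 1.3000

B = G − 2I has rows (2, 1, 3); (1, 0, -3); (3, -3, -5)
w1 = Bv₀ = (2·2 + 1·(-3) + 3·3; 1·2 + 0·(-3) + (-3)·3; 3·2 + (-3)·(-3) + (-5)·3) = (10, -7, 0)
w2 = Bw1 = (2·10 + 1·(-7) + 3·0; 1·10 + 0·(-7) + (-3)·0; 3·10 + (-3)·(-7) + (-5)·0) = (13, 10, 51)
Ratio: 13/10 = 1.3000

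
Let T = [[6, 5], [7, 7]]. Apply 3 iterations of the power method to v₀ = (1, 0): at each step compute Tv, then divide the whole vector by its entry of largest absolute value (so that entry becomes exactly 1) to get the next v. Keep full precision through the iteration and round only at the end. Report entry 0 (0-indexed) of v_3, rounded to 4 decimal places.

Tv0 = (6.00000, 7.00000); divide by 7.00000 → v1 = (0.85714, 1.00000)
Tv1 = (10.14286, 13.00000); divide by 13.00000 → v2 = (0.78022, 1.00000)
Tv2 = (9.68132, 12.46154); divide by 12.46154 → v3 = (0.77690, 1.00000)
Requested entry of v3: 881/1134 = 0.7769

0.7769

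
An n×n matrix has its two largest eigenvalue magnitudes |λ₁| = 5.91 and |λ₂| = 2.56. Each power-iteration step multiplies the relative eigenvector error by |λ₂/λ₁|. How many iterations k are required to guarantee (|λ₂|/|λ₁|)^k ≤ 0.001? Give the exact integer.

|λ₂/λ₁| = 2.56/5.91 = 0.43316
Need k ≥ ln(0.001) / ln(0.43316) = -6.9078 / -0.8366 ≈ 8.257
Smallest integer k satisfying the bound: 9

9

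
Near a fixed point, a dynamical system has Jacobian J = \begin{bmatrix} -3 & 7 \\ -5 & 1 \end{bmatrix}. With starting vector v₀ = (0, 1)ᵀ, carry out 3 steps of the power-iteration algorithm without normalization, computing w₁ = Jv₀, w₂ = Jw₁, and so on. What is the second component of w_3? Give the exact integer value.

w1 = Jv₀ = ((-3)·0 + 7·1; (-5)·0 + 1·1) = (7, 1)
w2 = Jw1 = ((-3)·7 + 7·1; (-5)·7 + 1·1) = (-14, -34)
w3 = Jw2 = (-196, 36)
The requested component of w3 is 36.

36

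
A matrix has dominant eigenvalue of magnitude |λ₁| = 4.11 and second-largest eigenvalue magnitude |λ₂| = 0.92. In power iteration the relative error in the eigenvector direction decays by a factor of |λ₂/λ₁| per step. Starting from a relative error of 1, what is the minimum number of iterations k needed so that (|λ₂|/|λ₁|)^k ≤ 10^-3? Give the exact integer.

|λ₂/λ₁| = 0.92/4.11 = 0.22384
Need k ≥ ln(10^-3) / ln(0.22384) = -6.9078 / -1.4968 ≈ 4.615
Smallest integer k satisfying the bound: 5

5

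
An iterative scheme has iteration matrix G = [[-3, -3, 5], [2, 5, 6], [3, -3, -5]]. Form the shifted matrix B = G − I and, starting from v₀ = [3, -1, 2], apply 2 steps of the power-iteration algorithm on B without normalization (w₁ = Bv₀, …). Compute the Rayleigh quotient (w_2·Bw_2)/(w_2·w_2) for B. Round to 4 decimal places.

B = G − I has rows (-4, -3, 5); (2, 4, 6); (3, -3, -6)
w1 = Bv₀ = ((-4)·3 + (-3)·(-1) + 5·2; 2·3 + 4·(-1) + 6·2; 3·3 + (-3)·(-1) + (-6)·2) = (1, 14, 0)
w2 = Bw1 = ((-4)·1 + (-3)·14 + 5·0; 2·1 + 4·14 + 6·0; 3·1 + (-3)·14 + (-6)·0) = (-46, 58, -39)
Bw2 = (-185, -94, -78)
w2·Bw2 = 6100; w2·w2 = 7001; μ ≈ 6100/7001 = 0.8713

0.8713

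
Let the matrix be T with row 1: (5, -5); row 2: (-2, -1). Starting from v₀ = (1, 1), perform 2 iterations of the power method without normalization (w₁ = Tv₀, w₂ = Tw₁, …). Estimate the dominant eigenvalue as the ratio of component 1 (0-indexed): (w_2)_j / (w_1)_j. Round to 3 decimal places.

λ ≈ -1.000

w1 = Tv₀ = (5·1 + (-5)·1; (-2)·1 + (-1)·1) = (0, -3)
w2 = Tw1 = (5·0 + (-5)·(-3); (-2)·0 + (-1)·(-3)) = (15, 3)
Ratio at component: 3 / -3 = -1.000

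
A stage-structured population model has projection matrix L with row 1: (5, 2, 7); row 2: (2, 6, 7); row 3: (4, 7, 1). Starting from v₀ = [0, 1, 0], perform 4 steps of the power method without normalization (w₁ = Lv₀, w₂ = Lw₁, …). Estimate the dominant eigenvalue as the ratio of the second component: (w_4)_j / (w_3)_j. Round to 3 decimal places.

14.011

w1 = Lv₀ = (5·0 + 2·1 + 7·0; 2·0 + 6·1 + 7·0; 4·0 + 7·1 + 1·0) = (2, 6, 7)
w2 = Lw1 = (5·2 + 2·6 + 7·7; 2·2 + 6·6 + 7·7; 4·2 + 7·6 + 1·7) = (71, 89, 57)
w3 = Lw2 = (932, 1075, 964)
w4 = Lw3 = (13558, 15062, 12217)
Ratio at component: 15062 / 1075 = 14.011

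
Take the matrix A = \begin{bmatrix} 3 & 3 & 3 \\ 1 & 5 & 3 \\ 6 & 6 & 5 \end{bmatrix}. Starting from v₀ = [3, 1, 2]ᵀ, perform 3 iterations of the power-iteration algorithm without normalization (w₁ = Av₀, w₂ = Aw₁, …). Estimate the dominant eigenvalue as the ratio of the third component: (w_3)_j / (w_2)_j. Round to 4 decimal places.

w1 = Av₀ = (3·3 + 3·1 + 3·2; 1·3 + 5·1 + 3·2; 6·3 + 6·1 + 5·2) = (18, 14, 34)
w2 = Aw1 = (3·18 + 3·14 + 3·34; 1·18 + 5·14 + 3·34; 6·18 + 6·14 + 5·34) = (198, 190, 362)
w3 = Aw2 = (2250, 2234, 4138)
Ratio at component: 4138 / 362 = 11.4309

11.4309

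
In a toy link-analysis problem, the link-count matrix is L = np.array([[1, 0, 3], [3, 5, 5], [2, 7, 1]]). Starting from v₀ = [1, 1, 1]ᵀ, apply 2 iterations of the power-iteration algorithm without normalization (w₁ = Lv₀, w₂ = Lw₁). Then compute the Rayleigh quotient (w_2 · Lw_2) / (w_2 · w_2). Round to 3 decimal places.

λ ≈ 9.987

w1 = Lv₀ = (1·1 + 0·1 + 3·1; 3·1 + 5·1 + 5·1; 2·1 + 7·1 + 1·1) = (4, 13, 10)
w2 = Lw1 = (1·4 + 0·13 + 3·10; 3·4 + 5·13 + 5·10; 2·4 + 7·13 + 1·10) = (34, 127, 109)
Lw2 = (361, 1282, 1066)
w2·Lw2 = 34·361 + 127·1282 + 109·1066 = 291282; w2·w2 = 34·34 + 127·127 + 109·109 = 29166
λ ≈ 291282/29166 = 9.987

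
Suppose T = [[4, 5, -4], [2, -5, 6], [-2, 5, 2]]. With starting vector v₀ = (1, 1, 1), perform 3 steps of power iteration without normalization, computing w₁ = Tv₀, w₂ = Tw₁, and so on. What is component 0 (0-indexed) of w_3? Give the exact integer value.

w1 = Tv₀ = (5, 3, 5)
w2 = Tw1 = (15, 25, 15)
w3 = Tw2 = (125, -5, 125)
The requested component of w3 is 125.

125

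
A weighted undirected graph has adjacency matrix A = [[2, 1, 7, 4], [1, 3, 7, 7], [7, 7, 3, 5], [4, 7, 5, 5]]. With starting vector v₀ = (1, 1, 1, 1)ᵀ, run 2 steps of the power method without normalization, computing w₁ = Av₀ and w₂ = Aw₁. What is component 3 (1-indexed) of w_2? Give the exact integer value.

395

w1 = Av₀ = (14, 18, 22, 21)
w2 = Aw1 = (284, 369, 395, 397)
The requested component of w2 is 395.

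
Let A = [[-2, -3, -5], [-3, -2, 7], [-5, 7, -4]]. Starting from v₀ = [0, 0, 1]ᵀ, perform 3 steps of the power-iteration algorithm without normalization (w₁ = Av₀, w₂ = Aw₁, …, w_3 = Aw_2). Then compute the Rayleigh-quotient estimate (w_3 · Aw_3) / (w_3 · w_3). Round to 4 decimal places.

-9.4311

w1 = Av₀ = (-5, 7, -4)
w2 = Aw1 = (9, -27, 90)
w3 = Aw2 = (-387, 657, -594)
Aw3 = (1773, -4311, 8910)
w3·Aw3 = (-387)·1773 + 657·(-4311) + (-594)·8910 = -8811018; w3·w3 = (-387)·(-387) + 657·657 + (-594)·(-594) = 934254
λ ≈ -8811018/934254 = -9.4311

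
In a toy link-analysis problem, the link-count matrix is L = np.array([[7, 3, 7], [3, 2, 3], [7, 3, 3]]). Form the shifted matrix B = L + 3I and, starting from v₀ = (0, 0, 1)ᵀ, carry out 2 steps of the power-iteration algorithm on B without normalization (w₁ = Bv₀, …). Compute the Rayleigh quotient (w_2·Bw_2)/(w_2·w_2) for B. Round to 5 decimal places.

B = L + 3I has rows (10, 3, 7); (3, 5, 3); (7, 3, 6)
w1 = Bv₀ = (7, 3, 6)
w2 = Bw1 = (121, 54, 94)
Bw2 = (2030, 915, 1573)
w2·Bw2 = 442902; w2·w2 = 26393; μ ≈ 442902/26393 = 16.78104

μ ≈ 16.78104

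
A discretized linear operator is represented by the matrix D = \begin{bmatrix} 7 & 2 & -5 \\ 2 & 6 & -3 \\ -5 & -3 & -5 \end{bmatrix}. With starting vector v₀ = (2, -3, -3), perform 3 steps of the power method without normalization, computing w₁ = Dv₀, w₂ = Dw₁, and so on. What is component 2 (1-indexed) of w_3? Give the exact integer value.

w1 = Dv₀ = (7·2 + 2·(-3) + (-5)·(-3); 2·2 + 6·(-3) + (-3)·(-3); (-5)·2 + (-3)·(-3) + (-5)·(-3)) = (23, -5, 14)
w2 = Dw1 = (7·23 + 2·(-5) + (-5)·14; 2·23 + 6·(-5) + (-3)·14; (-5)·23 + (-3)·(-5) + (-5)·14) = (81, -26, -170)
w3 = Dw2 = (1365, 516, 523)
The requested component of w3 is 516.

516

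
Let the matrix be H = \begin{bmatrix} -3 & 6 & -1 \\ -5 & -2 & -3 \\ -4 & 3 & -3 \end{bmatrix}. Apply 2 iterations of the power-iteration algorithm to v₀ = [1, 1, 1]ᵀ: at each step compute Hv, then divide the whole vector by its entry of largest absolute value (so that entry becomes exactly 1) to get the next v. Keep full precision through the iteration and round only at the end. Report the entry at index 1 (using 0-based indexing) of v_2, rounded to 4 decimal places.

-0.3548

Hv0 = (2.00000, -10.00000, -4.00000); divide by -10.00000 → v1 = (-0.20000, 1.00000, 0.40000)
Hv1 = (6.20000, -2.20000, 2.60000); divide by 6.20000 → v2 = (1.00000, -0.35484, 0.41935)
Requested entry of v2: 22/-62 = -0.3548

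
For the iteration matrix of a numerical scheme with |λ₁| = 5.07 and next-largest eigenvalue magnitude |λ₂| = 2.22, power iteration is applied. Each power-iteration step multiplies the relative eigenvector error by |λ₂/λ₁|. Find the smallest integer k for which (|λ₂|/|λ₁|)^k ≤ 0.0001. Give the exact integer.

12

|λ₂/λ₁| = 2.22/5.07 = 0.43787
Need k ≥ ln(0.0001) / ln(0.43787) = -9.2103 / -0.8258 ≈ 11.153
Smallest integer k satisfying the bound: 12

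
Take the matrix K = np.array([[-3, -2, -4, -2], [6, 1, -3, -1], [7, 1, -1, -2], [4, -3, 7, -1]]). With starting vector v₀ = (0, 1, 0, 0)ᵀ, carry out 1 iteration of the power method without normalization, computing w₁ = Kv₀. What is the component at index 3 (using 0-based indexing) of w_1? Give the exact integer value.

w1 = Kv₀ = ((-3)·0 + (-2)·1 + (-4)·0 + (-2)·0; 6·0 + 1·1 + (-3)·0 + (-1)·0; 7·0 + 1·1 + (-1)·0 + (-2)·0; 4·0 + (-3)·1 + 7·0 + (-1)·0) = (-2, 1, 1, -3)
The requested component of w1 is -3.

-3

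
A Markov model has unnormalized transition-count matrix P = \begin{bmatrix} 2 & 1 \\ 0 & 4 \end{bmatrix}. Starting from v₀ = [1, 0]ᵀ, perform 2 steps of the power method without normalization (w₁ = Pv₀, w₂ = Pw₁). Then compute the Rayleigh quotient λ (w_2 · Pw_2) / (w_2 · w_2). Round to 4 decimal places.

w1 = Pv₀ = (2·1 + 1·0; 0·1 + 4·0) = (2, 0)
w2 = Pw1 = (2·2 + 1·0; 0·2 + 4·0) = (4, 0)
Pw2 = (8, 0)
w2·Pw2 = 4·8 + 0·0 = 32; w2·w2 = 4·4 + 0·0 = 16
λ ≈ 32/16 = 2.0000

2.0000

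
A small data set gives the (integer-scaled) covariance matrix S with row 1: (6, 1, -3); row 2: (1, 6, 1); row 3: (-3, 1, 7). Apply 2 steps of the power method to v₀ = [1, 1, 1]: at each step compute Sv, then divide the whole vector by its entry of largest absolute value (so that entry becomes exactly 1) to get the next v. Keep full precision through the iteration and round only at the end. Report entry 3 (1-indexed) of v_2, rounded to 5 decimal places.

0.54386

Sv0 = (4.000000, 8.000000, 5.000000); divide by 8.000000 → v1 = (0.500000, 1.000000, 0.625000)
Sv1 = (2.125000, 7.125000, 3.875000); divide by 7.125000 → v2 = (0.298246, 1.000000, 0.543860)
Requested entry of v2: 31/57 = 0.54386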